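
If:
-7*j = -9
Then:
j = 9/7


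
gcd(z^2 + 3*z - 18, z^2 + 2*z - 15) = z - 3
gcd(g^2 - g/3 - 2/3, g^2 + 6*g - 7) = g - 1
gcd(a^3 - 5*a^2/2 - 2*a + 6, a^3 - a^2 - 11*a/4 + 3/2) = a^2 - a/2 - 3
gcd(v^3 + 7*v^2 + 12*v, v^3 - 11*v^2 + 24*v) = v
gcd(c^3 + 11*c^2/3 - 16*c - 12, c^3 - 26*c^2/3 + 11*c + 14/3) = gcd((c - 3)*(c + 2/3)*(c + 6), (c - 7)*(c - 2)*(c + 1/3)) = 1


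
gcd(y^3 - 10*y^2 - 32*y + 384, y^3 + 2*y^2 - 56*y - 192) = y^2 - 2*y - 48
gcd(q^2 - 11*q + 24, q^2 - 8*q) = q - 8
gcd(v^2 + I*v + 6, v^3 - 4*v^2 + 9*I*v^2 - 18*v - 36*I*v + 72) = v + 3*I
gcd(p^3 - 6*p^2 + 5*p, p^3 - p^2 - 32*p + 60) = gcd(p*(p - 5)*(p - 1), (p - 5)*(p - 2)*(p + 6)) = p - 5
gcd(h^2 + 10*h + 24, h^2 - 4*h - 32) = h + 4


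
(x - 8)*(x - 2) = x^2 - 10*x + 16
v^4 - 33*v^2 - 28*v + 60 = (v - 6)*(v - 1)*(v + 2)*(v + 5)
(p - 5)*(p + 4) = p^2 - p - 20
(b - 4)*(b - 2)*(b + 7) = b^3 + b^2 - 34*b + 56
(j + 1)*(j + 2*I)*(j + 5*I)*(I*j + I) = I*j^4 - 7*j^3 + 2*I*j^3 - 14*j^2 - 9*I*j^2 - 7*j - 20*I*j - 10*I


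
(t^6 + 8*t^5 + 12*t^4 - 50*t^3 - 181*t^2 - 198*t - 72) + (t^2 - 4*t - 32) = t^6 + 8*t^5 + 12*t^4 - 50*t^3 - 180*t^2 - 202*t - 104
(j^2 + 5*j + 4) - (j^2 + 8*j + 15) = -3*j - 11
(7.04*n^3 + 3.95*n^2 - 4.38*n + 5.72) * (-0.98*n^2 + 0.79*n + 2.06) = -6.8992*n^5 + 1.6906*n^4 + 21.9153*n^3 - 0.9288*n^2 - 4.504*n + 11.7832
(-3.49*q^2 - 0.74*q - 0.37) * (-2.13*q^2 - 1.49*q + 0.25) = 7.4337*q^4 + 6.7763*q^3 + 1.0182*q^2 + 0.3663*q - 0.0925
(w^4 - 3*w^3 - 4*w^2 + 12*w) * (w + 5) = w^5 + 2*w^4 - 19*w^3 - 8*w^2 + 60*w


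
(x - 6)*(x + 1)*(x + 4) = x^3 - x^2 - 26*x - 24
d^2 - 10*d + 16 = (d - 8)*(d - 2)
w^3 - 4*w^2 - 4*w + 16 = (w - 4)*(w - 2)*(w + 2)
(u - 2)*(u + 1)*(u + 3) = u^3 + 2*u^2 - 5*u - 6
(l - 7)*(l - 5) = l^2 - 12*l + 35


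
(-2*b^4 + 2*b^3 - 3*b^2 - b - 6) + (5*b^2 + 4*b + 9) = -2*b^4 + 2*b^3 + 2*b^2 + 3*b + 3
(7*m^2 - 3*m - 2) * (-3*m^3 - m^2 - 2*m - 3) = -21*m^5 + 2*m^4 - 5*m^3 - 13*m^2 + 13*m + 6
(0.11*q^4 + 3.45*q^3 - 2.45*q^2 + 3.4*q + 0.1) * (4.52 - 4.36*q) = -0.4796*q^5 - 14.5448*q^4 + 26.276*q^3 - 25.898*q^2 + 14.932*q + 0.452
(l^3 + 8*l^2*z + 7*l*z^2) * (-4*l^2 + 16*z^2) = -4*l^5 - 32*l^4*z - 12*l^3*z^2 + 128*l^2*z^3 + 112*l*z^4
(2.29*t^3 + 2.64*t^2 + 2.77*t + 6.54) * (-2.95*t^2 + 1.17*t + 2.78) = -6.7555*t^5 - 5.1087*t^4 + 1.2835*t^3 - 8.7129*t^2 + 15.3524*t + 18.1812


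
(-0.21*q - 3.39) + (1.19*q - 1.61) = 0.98*q - 5.0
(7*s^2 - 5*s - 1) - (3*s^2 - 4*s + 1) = 4*s^2 - s - 2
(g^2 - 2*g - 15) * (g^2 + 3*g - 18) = g^4 + g^3 - 39*g^2 - 9*g + 270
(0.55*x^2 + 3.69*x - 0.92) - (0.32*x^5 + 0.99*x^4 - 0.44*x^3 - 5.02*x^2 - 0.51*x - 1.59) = -0.32*x^5 - 0.99*x^4 + 0.44*x^3 + 5.57*x^2 + 4.2*x + 0.67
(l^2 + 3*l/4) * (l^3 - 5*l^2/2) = l^5 - 7*l^4/4 - 15*l^3/8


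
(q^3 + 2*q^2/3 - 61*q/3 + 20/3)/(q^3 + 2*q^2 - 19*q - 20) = (q - 1/3)/(q + 1)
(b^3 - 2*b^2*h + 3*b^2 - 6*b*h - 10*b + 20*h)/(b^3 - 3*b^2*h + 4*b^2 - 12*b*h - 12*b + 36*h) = (b^2 - 2*b*h + 5*b - 10*h)/(b^2 - 3*b*h + 6*b - 18*h)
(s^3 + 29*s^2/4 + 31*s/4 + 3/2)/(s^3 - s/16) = 4*(s^2 + 7*s + 6)/(s*(4*s - 1))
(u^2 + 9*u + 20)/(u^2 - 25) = (u + 4)/(u - 5)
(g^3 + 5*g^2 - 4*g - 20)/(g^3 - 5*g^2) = (g^3 + 5*g^2 - 4*g - 20)/(g^2*(g - 5))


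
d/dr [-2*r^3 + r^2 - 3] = 2*r*(1 - 3*r)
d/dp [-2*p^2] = -4*p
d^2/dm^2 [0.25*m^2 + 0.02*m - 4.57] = 0.500000000000000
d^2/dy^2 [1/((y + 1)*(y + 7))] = 2*((y + 1)^2 + (y + 1)*(y + 7) + (y + 7)^2)/((y + 1)^3*(y + 7)^3)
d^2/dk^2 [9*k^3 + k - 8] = 54*k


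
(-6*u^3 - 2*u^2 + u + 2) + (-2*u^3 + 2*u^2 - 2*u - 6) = -8*u^3 - u - 4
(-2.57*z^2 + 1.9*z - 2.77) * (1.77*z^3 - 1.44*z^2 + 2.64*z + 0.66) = -4.5489*z^5 + 7.0638*z^4 - 14.4237*z^3 + 7.3086*z^2 - 6.0588*z - 1.8282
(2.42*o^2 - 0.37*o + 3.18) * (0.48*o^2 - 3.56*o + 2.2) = 1.1616*o^4 - 8.7928*o^3 + 8.1676*o^2 - 12.1348*o + 6.996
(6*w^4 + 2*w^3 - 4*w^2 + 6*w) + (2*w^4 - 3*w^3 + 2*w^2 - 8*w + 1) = 8*w^4 - w^3 - 2*w^2 - 2*w + 1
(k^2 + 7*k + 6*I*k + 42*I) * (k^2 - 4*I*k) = k^4 + 7*k^3 + 2*I*k^3 + 24*k^2 + 14*I*k^2 + 168*k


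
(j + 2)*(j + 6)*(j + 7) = j^3 + 15*j^2 + 68*j + 84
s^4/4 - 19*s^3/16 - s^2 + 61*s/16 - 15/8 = (s/4 + 1/2)*(s - 5)*(s - 1)*(s - 3/4)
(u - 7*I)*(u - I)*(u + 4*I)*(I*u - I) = I*u^4 + 4*u^3 - I*u^3 - 4*u^2 + 25*I*u^2 + 28*u - 25*I*u - 28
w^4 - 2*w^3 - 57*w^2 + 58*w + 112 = (w - 8)*(w - 2)*(w + 1)*(w + 7)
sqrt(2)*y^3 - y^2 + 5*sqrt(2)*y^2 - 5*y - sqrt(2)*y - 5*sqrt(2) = (y + 5)*(y - sqrt(2))*(sqrt(2)*y + 1)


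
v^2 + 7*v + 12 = (v + 3)*(v + 4)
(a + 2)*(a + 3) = a^2 + 5*a + 6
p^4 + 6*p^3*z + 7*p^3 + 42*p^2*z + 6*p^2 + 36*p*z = p*(p + 1)*(p + 6)*(p + 6*z)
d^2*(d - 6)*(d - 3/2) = d^4 - 15*d^3/2 + 9*d^2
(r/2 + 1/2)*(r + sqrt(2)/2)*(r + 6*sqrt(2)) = r^3/2 + r^2/2 + 13*sqrt(2)*r^2/4 + 3*r + 13*sqrt(2)*r/4 + 3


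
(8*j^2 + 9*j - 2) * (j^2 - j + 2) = 8*j^4 + j^3 + 5*j^2 + 20*j - 4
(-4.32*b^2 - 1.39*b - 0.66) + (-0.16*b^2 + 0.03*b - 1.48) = -4.48*b^2 - 1.36*b - 2.14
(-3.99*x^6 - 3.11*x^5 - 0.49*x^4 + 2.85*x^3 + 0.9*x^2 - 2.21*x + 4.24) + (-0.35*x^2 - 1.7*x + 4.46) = -3.99*x^6 - 3.11*x^5 - 0.49*x^4 + 2.85*x^3 + 0.55*x^2 - 3.91*x + 8.7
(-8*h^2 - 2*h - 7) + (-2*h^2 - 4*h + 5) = -10*h^2 - 6*h - 2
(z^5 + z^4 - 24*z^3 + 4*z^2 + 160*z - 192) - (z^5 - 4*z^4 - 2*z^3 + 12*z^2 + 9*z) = 5*z^4 - 22*z^3 - 8*z^2 + 151*z - 192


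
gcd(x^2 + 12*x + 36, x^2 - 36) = x + 6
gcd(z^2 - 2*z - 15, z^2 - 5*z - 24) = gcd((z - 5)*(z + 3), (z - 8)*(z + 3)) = z + 3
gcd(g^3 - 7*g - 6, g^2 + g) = g + 1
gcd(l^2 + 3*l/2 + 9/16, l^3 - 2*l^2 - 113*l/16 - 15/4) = l + 3/4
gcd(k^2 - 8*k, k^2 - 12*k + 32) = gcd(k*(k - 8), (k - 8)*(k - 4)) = k - 8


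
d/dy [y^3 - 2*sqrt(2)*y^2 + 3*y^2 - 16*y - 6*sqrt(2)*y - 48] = 3*y^2 - 4*sqrt(2)*y + 6*y - 16 - 6*sqrt(2)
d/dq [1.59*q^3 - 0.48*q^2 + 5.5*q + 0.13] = 4.77*q^2 - 0.96*q + 5.5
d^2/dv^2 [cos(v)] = -cos(v)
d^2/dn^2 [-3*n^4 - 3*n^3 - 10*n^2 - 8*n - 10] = -36*n^2 - 18*n - 20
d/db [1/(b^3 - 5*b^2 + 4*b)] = (-3*b^2 + 10*b - 4)/(b^2*(b^2 - 5*b + 4)^2)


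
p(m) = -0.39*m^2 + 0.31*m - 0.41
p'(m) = 0.31 - 0.78*m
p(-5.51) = -13.96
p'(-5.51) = 4.61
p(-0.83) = -0.94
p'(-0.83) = 0.96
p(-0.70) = -0.82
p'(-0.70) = 0.86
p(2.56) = -2.17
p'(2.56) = -1.69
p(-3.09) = -5.09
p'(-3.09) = 2.72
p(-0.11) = -0.45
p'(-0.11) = 0.40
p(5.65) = -11.11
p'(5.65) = -4.10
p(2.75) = -2.51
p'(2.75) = -1.84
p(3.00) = -2.99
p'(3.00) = -2.03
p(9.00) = -29.21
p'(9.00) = -6.71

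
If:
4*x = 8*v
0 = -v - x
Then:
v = 0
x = 0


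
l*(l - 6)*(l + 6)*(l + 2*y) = l^4 + 2*l^3*y - 36*l^2 - 72*l*y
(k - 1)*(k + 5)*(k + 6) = k^3 + 10*k^2 + 19*k - 30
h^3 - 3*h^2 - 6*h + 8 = (h - 4)*(h - 1)*(h + 2)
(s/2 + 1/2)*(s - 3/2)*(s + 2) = s^3/2 + 3*s^2/4 - 5*s/4 - 3/2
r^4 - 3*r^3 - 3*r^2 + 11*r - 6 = (r - 3)*(r - 1)^2*(r + 2)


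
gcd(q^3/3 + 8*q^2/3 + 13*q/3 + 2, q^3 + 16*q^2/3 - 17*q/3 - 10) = q^2 + 7*q + 6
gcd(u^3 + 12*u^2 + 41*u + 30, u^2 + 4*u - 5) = u + 5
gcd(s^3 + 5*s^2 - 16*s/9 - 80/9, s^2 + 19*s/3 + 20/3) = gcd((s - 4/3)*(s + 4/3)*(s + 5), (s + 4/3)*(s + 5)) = s^2 + 19*s/3 + 20/3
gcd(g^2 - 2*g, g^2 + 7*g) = g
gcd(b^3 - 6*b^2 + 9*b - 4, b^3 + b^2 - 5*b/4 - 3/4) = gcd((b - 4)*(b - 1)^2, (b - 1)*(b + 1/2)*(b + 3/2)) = b - 1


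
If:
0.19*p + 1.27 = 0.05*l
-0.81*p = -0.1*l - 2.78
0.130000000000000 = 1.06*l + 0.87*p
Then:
No Solution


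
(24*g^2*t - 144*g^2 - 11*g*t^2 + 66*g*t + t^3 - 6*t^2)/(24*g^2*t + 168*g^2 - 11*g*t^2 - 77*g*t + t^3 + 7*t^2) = (t - 6)/(t + 7)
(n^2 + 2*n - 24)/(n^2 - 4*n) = (n + 6)/n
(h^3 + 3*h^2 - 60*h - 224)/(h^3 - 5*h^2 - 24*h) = (h^2 + 11*h + 28)/(h*(h + 3))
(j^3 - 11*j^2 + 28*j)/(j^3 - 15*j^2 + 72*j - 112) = j/(j - 4)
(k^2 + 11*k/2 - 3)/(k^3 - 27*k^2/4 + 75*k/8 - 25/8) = 4*(k + 6)/(4*k^2 - 25*k + 25)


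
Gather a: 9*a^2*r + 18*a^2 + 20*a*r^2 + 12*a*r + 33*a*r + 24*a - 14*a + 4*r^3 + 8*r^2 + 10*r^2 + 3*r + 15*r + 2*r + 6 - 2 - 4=a^2*(9*r + 18) + a*(20*r^2 + 45*r + 10) + 4*r^3 + 18*r^2 + 20*r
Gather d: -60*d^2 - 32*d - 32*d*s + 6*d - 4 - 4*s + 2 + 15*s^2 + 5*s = -60*d^2 + d*(-32*s - 26) + 15*s^2 + s - 2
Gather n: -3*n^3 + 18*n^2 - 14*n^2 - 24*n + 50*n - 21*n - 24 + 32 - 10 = -3*n^3 + 4*n^2 + 5*n - 2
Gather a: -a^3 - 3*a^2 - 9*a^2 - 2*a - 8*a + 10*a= -a^3 - 12*a^2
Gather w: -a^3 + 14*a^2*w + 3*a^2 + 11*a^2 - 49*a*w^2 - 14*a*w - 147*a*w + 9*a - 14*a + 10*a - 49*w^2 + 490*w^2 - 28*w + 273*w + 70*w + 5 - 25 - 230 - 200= -a^3 + 14*a^2 + 5*a + w^2*(441 - 49*a) + w*(14*a^2 - 161*a + 315) - 450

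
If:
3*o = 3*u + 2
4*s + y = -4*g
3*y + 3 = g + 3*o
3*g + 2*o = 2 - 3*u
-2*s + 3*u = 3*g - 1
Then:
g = 39/88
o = 47/88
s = -4/11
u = -35/264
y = -7/22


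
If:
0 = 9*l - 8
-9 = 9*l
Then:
No Solution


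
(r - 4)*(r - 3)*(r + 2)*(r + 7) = r^4 + 2*r^3 - 37*r^2 + 10*r + 168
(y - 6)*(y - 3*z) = y^2 - 3*y*z - 6*y + 18*z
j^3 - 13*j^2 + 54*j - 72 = (j - 6)*(j - 4)*(j - 3)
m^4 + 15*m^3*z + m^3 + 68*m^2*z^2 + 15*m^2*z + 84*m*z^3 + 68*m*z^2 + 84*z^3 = (m + 1)*(m + 2*z)*(m + 6*z)*(m + 7*z)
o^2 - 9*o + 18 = (o - 6)*(o - 3)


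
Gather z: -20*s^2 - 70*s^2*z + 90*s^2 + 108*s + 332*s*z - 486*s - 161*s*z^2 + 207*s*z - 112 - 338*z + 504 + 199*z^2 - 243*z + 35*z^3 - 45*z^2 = 70*s^2 - 378*s + 35*z^3 + z^2*(154 - 161*s) + z*(-70*s^2 + 539*s - 581) + 392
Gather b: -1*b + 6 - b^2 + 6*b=-b^2 + 5*b + 6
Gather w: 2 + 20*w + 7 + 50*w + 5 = 70*w + 14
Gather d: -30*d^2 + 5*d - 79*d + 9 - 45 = -30*d^2 - 74*d - 36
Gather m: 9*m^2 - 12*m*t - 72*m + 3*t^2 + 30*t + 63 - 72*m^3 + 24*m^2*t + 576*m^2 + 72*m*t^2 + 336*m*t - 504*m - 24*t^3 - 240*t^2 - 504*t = -72*m^3 + m^2*(24*t + 585) + m*(72*t^2 + 324*t - 576) - 24*t^3 - 237*t^2 - 474*t + 63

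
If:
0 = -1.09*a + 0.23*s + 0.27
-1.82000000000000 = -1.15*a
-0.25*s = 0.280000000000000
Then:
No Solution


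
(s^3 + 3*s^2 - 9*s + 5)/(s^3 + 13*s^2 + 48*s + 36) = (s^3 + 3*s^2 - 9*s + 5)/(s^3 + 13*s^2 + 48*s + 36)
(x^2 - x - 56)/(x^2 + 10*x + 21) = (x - 8)/(x + 3)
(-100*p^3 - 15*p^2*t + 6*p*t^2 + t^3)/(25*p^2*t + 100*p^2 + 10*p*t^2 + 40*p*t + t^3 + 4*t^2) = (-4*p + t)/(t + 4)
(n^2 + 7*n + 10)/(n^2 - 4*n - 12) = (n + 5)/(n - 6)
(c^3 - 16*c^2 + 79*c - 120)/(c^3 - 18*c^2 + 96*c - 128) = (c^2 - 8*c + 15)/(c^2 - 10*c + 16)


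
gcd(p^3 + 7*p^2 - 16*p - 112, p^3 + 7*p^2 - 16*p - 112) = p^3 + 7*p^2 - 16*p - 112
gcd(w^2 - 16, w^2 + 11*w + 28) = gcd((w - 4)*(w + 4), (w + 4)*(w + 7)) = w + 4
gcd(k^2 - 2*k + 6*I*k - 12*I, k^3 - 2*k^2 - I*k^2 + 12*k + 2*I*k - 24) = k - 2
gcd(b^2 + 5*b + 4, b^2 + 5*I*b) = 1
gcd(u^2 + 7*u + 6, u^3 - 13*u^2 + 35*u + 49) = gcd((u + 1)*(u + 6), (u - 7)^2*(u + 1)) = u + 1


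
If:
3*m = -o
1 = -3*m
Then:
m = -1/3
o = 1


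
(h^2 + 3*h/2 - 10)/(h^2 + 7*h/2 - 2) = (2*h - 5)/(2*h - 1)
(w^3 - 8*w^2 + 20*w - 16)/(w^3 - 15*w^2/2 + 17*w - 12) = 2*(w - 2)/(2*w - 3)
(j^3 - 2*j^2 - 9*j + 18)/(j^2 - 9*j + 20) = (j^3 - 2*j^2 - 9*j + 18)/(j^2 - 9*j + 20)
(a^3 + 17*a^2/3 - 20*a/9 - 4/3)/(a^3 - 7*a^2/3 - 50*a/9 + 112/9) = (9*a^3 + 51*a^2 - 20*a - 12)/(9*a^3 - 21*a^2 - 50*a + 112)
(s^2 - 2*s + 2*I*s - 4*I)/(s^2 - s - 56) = (s^2 + 2*s*(-1 + I) - 4*I)/(s^2 - s - 56)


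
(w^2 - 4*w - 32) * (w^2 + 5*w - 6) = w^4 + w^3 - 58*w^2 - 136*w + 192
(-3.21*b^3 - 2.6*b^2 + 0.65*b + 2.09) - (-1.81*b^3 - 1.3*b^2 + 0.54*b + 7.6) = -1.4*b^3 - 1.3*b^2 + 0.11*b - 5.51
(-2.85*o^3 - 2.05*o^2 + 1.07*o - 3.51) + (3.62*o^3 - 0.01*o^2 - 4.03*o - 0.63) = 0.77*o^3 - 2.06*o^2 - 2.96*o - 4.14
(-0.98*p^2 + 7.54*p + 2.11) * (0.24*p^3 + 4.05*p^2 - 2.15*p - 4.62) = -0.2352*p^5 - 2.1594*p^4 + 33.1504*p^3 - 3.1379*p^2 - 39.3713*p - 9.7482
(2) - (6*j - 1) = 3 - 6*j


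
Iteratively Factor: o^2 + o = (o)*(o + 1)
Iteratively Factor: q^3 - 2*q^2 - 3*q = (q)*(q^2 - 2*q - 3) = q*(q + 1)*(q - 3)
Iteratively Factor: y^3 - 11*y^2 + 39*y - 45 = (y - 5)*(y^2 - 6*y + 9) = (y - 5)*(y - 3)*(y - 3)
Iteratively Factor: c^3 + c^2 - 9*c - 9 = (c + 1)*(c^2 - 9) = (c - 3)*(c + 1)*(c + 3)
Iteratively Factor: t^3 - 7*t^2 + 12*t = (t - 4)*(t^2 - 3*t) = (t - 4)*(t - 3)*(t)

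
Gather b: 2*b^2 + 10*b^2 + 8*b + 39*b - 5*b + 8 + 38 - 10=12*b^2 + 42*b + 36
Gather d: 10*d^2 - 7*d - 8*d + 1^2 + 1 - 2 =10*d^2 - 15*d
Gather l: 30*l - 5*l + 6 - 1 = 25*l + 5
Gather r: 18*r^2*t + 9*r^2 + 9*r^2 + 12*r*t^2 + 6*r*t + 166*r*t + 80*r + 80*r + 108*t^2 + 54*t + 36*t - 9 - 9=r^2*(18*t + 18) + r*(12*t^2 + 172*t + 160) + 108*t^2 + 90*t - 18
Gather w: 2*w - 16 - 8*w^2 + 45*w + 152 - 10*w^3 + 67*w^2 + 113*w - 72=-10*w^3 + 59*w^2 + 160*w + 64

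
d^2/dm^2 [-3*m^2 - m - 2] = -6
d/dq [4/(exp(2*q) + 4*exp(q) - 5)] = 8*(-exp(q) - 2)*exp(q)/(exp(2*q) + 4*exp(q) - 5)^2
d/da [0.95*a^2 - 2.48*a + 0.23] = 1.9*a - 2.48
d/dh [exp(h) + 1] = exp(h)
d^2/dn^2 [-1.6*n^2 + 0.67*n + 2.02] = -3.20000000000000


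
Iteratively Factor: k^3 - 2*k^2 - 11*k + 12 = (k - 1)*(k^2 - k - 12) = (k - 4)*(k - 1)*(k + 3)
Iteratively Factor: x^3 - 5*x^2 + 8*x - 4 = (x - 2)*(x^2 - 3*x + 2) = (x - 2)^2*(x - 1)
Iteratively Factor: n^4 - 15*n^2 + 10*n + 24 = (n - 2)*(n^3 + 2*n^2 - 11*n - 12) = (n - 2)*(n + 4)*(n^2 - 2*n - 3) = (n - 3)*(n - 2)*(n + 4)*(n + 1)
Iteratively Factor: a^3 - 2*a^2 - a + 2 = (a + 1)*(a^2 - 3*a + 2) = (a - 2)*(a + 1)*(a - 1)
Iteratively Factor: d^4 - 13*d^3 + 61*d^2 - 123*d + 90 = (d - 3)*(d^3 - 10*d^2 + 31*d - 30) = (d - 3)^2*(d^2 - 7*d + 10) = (d - 3)^2*(d - 2)*(d - 5)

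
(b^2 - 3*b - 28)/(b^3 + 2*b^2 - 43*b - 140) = 1/(b + 5)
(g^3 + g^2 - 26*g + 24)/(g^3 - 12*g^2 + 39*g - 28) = (g + 6)/(g - 7)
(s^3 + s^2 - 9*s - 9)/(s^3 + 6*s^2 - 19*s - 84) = (s^2 - 2*s - 3)/(s^2 + 3*s - 28)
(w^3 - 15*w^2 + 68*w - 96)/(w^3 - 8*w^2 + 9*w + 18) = (w^2 - 12*w + 32)/(w^2 - 5*w - 6)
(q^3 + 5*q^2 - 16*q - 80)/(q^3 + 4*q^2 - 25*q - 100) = (q - 4)/(q - 5)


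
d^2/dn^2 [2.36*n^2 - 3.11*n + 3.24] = 4.72000000000000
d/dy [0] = 0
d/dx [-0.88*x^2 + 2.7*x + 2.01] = 2.7 - 1.76*x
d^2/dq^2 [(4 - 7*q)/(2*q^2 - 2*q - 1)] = 4*(2*(2*q - 1)^2*(7*q - 4) + (21*q - 11)*(-2*q^2 + 2*q + 1))/(-2*q^2 + 2*q + 1)^3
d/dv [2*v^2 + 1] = 4*v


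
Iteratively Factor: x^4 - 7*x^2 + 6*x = (x - 1)*(x^3 + x^2 - 6*x) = (x - 1)*(x + 3)*(x^2 - 2*x) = x*(x - 1)*(x + 3)*(x - 2)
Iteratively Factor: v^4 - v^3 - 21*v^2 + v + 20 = (v - 5)*(v^3 + 4*v^2 - v - 4) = (v - 5)*(v - 1)*(v^2 + 5*v + 4) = (v - 5)*(v - 1)*(v + 1)*(v + 4)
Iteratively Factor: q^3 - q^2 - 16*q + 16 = (q + 4)*(q^2 - 5*q + 4) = (q - 1)*(q + 4)*(q - 4)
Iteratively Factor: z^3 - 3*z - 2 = (z + 1)*(z^2 - z - 2) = (z + 1)^2*(z - 2)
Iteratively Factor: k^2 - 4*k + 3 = (k - 1)*(k - 3)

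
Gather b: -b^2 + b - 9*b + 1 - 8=-b^2 - 8*b - 7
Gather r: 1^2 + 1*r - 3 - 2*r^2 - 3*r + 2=-2*r^2 - 2*r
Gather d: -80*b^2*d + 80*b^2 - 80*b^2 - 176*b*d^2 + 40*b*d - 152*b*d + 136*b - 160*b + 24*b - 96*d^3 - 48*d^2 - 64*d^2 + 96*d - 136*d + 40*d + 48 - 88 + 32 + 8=-96*d^3 + d^2*(-176*b - 112) + d*(-80*b^2 - 112*b)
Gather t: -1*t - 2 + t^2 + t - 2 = t^2 - 4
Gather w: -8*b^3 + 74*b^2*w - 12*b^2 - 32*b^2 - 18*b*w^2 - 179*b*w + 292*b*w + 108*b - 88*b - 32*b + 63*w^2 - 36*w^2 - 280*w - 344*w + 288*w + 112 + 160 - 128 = -8*b^3 - 44*b^2 - 12*b + w^2*(27 - 18*b) + w*(74*b^2 + 113*b - 336) + 144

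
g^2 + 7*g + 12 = (g + 3)*(g + 4)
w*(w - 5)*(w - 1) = w^3 - 6*w^2 + 5*w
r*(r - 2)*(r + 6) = r^3 + 4*r^2 - 12*r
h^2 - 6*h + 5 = (h - 5)*(h - 1)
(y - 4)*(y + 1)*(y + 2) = y^3 - y^2 - 10*y - 8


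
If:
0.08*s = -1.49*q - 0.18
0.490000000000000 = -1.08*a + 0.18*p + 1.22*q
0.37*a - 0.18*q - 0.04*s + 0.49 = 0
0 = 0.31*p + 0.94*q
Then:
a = -0.78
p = 1.57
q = -0.52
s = 7.39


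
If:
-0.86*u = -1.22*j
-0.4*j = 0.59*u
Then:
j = 0.00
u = 0.00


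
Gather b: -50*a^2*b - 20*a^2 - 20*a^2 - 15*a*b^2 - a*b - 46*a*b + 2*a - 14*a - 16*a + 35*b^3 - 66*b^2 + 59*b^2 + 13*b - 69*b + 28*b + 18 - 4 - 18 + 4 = -40*a^2 - 28*a + 35*b^3 + b^2*(-15*a - 7) + b*(-50*a^2 - 47*a - 28)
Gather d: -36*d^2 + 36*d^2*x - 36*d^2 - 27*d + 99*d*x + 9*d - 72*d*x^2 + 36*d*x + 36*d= d^2*(36*x - 72) + d*(-72*x^2 + 135*x + 18)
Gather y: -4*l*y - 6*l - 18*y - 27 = -6*l + y*(-4*l - 18) - 27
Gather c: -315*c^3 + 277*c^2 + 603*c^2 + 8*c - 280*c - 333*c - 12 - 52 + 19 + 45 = -315*c^3 + 880*c^2 - 605*c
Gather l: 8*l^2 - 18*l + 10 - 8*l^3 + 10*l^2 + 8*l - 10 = -8*l^3 + 18*l^2 - 10*l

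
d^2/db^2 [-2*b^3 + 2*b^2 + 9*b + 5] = 4 - 12*b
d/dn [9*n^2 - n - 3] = 18*n - 1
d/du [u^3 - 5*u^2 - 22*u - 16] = 3*u^2 - 10*u - 22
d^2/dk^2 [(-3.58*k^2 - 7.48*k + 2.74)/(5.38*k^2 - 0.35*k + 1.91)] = (1.13686837721616e-13*k^4 - 446.490504*k^3 + 696.57012*k^2 + 430.221384*k - 91.76124)/(155.720872*k^6 - 30.39162*k^5 + 167.828562*k^4 - 21.622055*k^3 + 59.582259*k^2 - 3.830505*k + 6.967871)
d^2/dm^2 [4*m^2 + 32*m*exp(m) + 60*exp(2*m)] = 32*m*exp(m) + 240*exp(2*m) + 64*exp(m) + 8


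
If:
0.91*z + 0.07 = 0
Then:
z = -0.08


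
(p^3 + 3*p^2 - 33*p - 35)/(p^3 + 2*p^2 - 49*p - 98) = (p^2 - 4*p - 5)/(p^2 - 5*p - 14)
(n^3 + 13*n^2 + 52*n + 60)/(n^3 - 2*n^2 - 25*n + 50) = (n^2 + 8*n + 12)/(n^2 - 7*n + 10)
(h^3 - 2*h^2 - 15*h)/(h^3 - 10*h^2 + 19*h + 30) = h*(h + 3)/(h^2 - 5*h - 6)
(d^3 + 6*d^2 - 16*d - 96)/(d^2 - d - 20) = (d^2 + 2*d - 24)/(d - 5)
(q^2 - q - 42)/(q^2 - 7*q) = (q + 6)/q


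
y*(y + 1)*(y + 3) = y^3 + 4*y^2 + 3*y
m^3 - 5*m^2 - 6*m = m*(m - 6)*(m + 1)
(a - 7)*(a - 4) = a^2 - 11*a + 28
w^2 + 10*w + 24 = (w + 4)*(w + 6)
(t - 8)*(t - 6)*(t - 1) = t^3 - 15*t^2 + 62*t - 48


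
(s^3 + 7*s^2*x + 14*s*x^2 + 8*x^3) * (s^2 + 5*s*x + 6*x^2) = s^5 + 12*s^4*x + 55*s^3*x^2 + 120*s^2*x^3 + 124*s*x^4 + 48*x^5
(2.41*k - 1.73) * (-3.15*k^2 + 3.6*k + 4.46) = -7.5915*k^3 + 14.1255*k^2 + 4.5206*k - 7.7158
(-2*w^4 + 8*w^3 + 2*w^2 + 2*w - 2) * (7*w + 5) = -14*w^5 + 46*w^4 + 54*w^3 + 24*w^2 - 4*w - 10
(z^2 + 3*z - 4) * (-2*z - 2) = -2*z^3 - 8*z^2 + 2*z + 8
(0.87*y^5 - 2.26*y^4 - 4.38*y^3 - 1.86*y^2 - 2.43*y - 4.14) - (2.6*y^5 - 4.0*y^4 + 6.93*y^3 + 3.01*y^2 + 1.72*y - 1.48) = -1.73*y^5 + 1.74*y^4 - 11.31*y^3 - 4.87*y^2 - 4.15*y - 2.66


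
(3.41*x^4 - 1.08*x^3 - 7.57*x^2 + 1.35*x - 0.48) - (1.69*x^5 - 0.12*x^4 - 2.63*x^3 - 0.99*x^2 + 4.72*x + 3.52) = -1.69*x^5 + 3.53*x^4 + 1.55*x^3 - 6.58*x^2 - 3.37*x - 4.0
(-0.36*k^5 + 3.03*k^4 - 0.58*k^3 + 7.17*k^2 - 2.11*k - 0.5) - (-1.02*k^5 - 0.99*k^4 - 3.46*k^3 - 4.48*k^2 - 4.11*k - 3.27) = 0.66*k^5 + 4.02*k^4 + 2.88*k^3 + 11.65*k^2 + 2.0*k + 2.77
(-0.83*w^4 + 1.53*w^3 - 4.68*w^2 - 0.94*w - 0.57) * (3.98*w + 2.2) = -3.3034*w^5 + 4.2634*w^4 - 15.2604*w^3 - 14.0372*w^2 - 4.3366*w - 1.254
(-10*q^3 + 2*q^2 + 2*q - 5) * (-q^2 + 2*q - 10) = 10*q^5 - 22*q^4 + 102*q^3 - 11*q^2 - 30*q + 50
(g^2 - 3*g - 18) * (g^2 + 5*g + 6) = g^4 + 2*g^3 - 27*g^2 - 108*g - 108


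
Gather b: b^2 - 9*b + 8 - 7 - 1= b^2 - 9*b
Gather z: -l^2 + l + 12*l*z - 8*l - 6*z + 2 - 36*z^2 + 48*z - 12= -l^2 - 7*l - 36*z^2 + z*(12*l + 42) - 10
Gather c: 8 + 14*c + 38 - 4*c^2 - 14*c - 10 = 36 - 4*c^2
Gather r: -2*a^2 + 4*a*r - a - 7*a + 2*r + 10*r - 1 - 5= -2*a^2 - 8*a + r*(4*a + 12) - 6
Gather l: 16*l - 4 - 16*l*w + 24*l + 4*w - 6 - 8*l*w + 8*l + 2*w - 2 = l*(48 - 24*w) + 6*w - 12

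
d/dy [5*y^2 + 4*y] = 10*y + 4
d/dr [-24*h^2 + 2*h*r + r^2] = 2*h + 2*r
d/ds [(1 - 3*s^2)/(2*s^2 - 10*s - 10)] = (15*s^2 + 28*s + 5)/(2*(s^4 - 10*s^3 + 15*s^2 + 50*s + 25))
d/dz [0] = 0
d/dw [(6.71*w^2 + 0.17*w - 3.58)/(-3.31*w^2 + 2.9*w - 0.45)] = (20.0217*w^2 - 29.7386*w + 10.3055)/(10.9561*w^4 - 19.198*w^3 + 11.389*w^2 - 2.61*w + 0.2025)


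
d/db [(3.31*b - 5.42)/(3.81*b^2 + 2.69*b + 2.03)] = (-12.6111*b^2 + 41.3004*b + 21.2991)/(14.5161*b^4 + 20.4978*b^3 + 22.7047*b^2 + 10.9214*b + 4.1209)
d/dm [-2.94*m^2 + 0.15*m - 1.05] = 0.15 - 5.88*m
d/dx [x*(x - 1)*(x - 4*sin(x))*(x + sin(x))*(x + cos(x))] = -x*(x - 1)*(x - 4*sin(x))*(x + sin(x))*(sin(x) - 1) + x*(x - 1)*(x - 4*sin(x))*(x + cos(x))*(cos(x) + 1) - x*(x - 1)*(x + sin(x))*(x + cos(x))*(4*cos(x) - 1) + x*(x - 4*sin(x))*(x + sin(x))*(x + cos(x)) + (x - 1)*(x - 4*sin(x))*(x + sin(x))*(x + cos(x))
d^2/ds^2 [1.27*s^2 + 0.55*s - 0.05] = 2.54000000000000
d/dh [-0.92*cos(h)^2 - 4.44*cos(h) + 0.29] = (1.84*cos(h) + 4.44)*sin(h)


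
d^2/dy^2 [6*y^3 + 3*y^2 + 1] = 36*y + 6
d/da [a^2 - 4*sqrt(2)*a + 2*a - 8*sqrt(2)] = 2*a - 4*sqrt(2) + 2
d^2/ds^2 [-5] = 0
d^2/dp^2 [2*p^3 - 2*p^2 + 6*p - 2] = 12*p - 4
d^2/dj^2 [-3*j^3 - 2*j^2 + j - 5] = -18*j - 4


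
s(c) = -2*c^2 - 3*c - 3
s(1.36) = -10.78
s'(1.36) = -8.44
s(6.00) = -93.00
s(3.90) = -45.12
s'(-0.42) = -1.32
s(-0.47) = -2.03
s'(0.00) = -3.00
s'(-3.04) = 9.16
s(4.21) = -51.08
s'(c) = -4*c - 3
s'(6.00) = -27.00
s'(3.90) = -18.60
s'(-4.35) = 14.40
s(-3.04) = -12.36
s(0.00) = -3.00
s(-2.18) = -5.96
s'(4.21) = -19.84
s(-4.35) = -27.80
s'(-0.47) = -1.12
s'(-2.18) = 5.72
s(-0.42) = -2.09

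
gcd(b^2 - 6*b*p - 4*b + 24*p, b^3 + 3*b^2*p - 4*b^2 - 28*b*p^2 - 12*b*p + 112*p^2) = b - 4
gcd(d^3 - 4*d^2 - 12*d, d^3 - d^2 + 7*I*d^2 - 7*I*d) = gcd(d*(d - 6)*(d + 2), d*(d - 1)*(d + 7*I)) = d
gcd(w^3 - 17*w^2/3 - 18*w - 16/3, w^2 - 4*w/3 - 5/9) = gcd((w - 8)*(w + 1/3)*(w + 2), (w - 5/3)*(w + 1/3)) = w + 1/3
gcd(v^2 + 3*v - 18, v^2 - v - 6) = v - 3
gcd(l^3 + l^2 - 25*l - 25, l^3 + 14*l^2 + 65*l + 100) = l + 5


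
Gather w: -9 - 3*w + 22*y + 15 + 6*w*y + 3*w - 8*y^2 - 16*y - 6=6*w*y - 8*y^2 + 6*y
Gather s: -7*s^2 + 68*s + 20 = -7*s^2 + 68*s + 20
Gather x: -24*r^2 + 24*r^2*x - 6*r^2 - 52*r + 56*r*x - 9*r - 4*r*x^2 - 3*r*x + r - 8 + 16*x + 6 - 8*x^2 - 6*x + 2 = -30*r^2 - 60*r + x^2*(-4*r - 8) + x*(24*r^2 + 53*r + 10)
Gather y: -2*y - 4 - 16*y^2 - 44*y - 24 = -16*y^2 - 46*y - 28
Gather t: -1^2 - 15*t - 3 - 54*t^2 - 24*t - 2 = -54*t^2 - 39*t - 6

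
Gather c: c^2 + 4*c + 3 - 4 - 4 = c^2 + 4*c - 5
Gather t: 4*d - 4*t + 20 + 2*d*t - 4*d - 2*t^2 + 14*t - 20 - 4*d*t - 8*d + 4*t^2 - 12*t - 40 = -8*d + 2*t^2 + t*(-2*d - 2) - 40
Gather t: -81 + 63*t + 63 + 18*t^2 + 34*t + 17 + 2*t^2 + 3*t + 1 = 20*t^2 + 100*t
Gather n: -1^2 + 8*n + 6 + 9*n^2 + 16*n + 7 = 9*n^2 + 24*n + 12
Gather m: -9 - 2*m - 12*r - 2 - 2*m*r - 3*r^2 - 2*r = m*(-2*r - 2) - 3*r^2 - 14*r - 11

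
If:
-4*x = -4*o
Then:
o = x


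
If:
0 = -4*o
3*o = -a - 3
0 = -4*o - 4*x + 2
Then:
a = -3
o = 0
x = 1/2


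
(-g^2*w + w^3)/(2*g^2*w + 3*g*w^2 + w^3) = (-g + w)/(2*g + w)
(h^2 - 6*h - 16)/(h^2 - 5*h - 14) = (h - 8)/(h - 7)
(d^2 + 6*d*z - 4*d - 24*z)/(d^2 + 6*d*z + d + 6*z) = (d - 4)/(d + 1)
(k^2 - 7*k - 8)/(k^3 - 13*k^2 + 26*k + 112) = (k + 1)/(k^2 - 5*k - 14)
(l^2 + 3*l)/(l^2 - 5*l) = (l + 3)/(l - 5)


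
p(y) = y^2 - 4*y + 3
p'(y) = 2*y - 4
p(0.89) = 0.23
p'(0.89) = -2.22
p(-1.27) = 9.69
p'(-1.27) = -6.54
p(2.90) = -0.19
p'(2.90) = 1.80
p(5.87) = 13.98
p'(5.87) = 7.74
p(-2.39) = 18.27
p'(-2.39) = -8.78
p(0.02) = 2.92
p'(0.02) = -3.96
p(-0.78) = 6.73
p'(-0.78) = -5.56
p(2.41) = -0.83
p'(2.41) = 0.82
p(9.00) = 48.00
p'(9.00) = 14.00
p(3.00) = 0.00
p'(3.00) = 2.00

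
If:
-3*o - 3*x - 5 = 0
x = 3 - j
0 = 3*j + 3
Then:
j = -1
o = -17/3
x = 4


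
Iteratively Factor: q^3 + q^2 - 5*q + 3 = (q - 1)*(q^2 + 2*q - 3) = (q - 1)*(q + 3)*(q - 1)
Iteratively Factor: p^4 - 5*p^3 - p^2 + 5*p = (p + 1)*(p^3 - 6*p^2 + 5*p) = p*(p + 1)*(p^2 - 6*p + 5) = p*(p - 1)*(p + 1)*(p - 5)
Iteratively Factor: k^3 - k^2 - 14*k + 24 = (k - 3)*(k^2 + 2*k - 8) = (k - 3)*(k + 4)*(k - 2)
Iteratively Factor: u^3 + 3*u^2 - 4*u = (u + 4)*(u^2 - u) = u*(u + 4)*(u - 1)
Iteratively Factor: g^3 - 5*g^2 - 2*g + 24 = (g - 3)*(g^2 - 2*g - 8) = (g - 4)*(g - 3)*(g + 2)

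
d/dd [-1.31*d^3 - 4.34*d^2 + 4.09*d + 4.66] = -3.93*d^2 - 8.68*d + 4.09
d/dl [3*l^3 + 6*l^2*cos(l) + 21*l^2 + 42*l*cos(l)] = -6*l^2*sin(l) + 9*l^2 - 42*l*sin(l) + 12*l*cos(l) + 42*l + 42*cos(l)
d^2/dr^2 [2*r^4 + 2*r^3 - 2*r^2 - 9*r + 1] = 24*r^2 + 12*r - 4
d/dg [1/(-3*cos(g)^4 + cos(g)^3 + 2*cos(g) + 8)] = (-12*cos(g)^3 + 3*cos(g)^2 + 2)*sin(g)/(-3*cos(g)^4 + cos(g)^3 + 2*cos(g) + 8)^2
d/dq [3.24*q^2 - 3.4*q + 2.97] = 6.48*q - 3.4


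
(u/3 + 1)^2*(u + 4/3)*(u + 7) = u^4/9 + 43*u^3/27 + 205*u^2/27 + 131*u/9 + 28/3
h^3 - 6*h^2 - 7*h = h*(h - 7)*(h + 1)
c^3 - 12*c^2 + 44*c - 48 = (c - 6)*(c - 4)*(c - 2)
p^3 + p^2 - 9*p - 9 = (p - 3)*(p + 1)*(p + 3)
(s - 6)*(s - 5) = s^2 - 11*s + 30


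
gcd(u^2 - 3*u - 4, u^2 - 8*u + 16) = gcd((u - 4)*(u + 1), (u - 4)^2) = u - 4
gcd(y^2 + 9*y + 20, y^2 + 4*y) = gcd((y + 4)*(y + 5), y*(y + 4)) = y + 4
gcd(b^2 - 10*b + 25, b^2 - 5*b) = b - 5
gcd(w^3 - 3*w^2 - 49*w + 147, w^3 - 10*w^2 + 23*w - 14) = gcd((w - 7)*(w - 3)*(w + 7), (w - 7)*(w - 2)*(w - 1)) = w - 7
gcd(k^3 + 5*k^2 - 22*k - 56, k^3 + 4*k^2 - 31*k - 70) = k^2 + 9*k + 14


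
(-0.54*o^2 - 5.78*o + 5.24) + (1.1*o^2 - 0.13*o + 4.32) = 0.56*o^2 - 5.91*o + 9.56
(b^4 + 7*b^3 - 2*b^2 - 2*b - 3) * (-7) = -7*b^4 - 49*b^3 + 14*b^2 + 14*b + 21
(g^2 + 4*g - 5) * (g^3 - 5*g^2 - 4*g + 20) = g^5 - g^4 - 29*g^3 + 29*g^2 + 100*g - 100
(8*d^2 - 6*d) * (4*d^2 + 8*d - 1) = 32*d^4 + 40*d^3 - 56*d^2 + 6*d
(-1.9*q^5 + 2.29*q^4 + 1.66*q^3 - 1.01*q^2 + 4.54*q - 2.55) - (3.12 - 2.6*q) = -1.9*q^5 + 2.29*q^4 + 1.66*q^3 - 1.01*q^2 + 7.14*q - 5.67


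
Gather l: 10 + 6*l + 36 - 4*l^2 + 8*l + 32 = -4*l^2 + 14*l + 78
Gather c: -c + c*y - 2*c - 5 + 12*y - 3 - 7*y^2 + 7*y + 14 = c*(y - 3) - 7*y^2 + 19*y + 6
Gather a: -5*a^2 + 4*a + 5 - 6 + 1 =-5*a^2 + 4*a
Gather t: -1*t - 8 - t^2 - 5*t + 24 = -t^2 - 6*t + 16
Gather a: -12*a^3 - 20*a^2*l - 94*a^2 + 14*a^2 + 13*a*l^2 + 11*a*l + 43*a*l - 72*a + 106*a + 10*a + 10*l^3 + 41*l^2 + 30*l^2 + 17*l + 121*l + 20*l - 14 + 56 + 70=-12*a^3 + a^2*(-20*l - 80) + a*(13*l^2 + 54*l + 44) + 10*l^3 + 71*l^2 + 158*l + 112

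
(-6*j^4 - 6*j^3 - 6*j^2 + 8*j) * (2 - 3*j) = 18*j^5 + 6*j^4 + 6*j^3 - 36*j^2 + 16*j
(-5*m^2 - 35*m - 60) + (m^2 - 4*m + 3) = -4*m^2 - 39*m - 57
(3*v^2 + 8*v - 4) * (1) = 3*v^2 + 8*v - 4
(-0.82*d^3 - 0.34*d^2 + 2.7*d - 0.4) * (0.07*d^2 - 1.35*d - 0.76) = -0.0574*d^5 + 1.0832*d^4 + 1.2712*d^3 - 3.4146*d^2 - 1.512*d + 0.304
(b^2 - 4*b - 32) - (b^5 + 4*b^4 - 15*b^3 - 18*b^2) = -b^5 - 4*b^4 + 15*b^3 + 19*b^2 - 4*b - 32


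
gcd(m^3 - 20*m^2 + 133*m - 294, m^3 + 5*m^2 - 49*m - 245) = m - 7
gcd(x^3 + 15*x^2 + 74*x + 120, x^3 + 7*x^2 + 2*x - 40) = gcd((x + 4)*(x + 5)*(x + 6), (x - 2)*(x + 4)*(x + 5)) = x^2 + 9*x + 20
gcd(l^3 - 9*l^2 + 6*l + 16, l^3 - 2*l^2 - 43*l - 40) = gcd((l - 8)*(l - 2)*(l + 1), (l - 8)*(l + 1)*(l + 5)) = l^2 - 7*l - 8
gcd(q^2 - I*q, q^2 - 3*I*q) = q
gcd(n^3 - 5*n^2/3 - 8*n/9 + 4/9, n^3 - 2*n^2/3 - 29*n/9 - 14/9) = n + 2/3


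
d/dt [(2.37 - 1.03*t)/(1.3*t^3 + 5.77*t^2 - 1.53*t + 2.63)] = (2.678*t^3 - 3.2999*t^2 - 27.3498*t + 0.9172)/(1.69*t^6 + 15.002*t^5 + 29.3149*t^4 - 10.8182*t^3 + 32.6911*t^2 - 8.0478*t + 6.9169)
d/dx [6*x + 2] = 6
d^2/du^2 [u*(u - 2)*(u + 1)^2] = 12*u^2 - 6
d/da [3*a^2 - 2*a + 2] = 6*a - 2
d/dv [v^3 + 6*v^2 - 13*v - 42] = 3*v^2 + 12*v - 13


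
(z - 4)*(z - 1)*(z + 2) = z^3 - 3*z^2 - 6*z + 8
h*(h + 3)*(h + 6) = h^3 + 9*h^2 + 18*h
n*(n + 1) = n^2 + n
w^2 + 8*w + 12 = (w + 2)*(w + 6)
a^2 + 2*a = a*(a + 2)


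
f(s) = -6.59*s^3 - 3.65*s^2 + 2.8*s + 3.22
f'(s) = -19.77*s^2 - 7.3*s + 2.8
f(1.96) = -54.93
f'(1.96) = -87.46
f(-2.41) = 67.52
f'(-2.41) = -94.43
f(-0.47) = 1.78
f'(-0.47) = 1.86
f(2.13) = -71.06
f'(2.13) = -102.44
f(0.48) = 2.99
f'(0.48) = -5.26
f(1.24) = -11.48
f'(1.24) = -36.65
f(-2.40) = 66.58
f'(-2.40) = -93.56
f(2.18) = -76.30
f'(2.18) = -107.07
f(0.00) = 3.22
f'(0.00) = 2.80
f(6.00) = -1534.82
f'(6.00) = -752.72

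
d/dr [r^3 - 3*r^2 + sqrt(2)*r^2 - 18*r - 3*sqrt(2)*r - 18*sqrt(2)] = 3*r^2 - 6*r + 2*sqrt(2)*r - 18 - 3*sqrt(2)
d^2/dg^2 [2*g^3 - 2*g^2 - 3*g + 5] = 12*g - 4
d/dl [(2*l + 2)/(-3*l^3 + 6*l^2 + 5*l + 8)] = 6*(2*l^3 + l^2 - 4*l + 1)/(9*l^6 - 36*l^5 + 6*l^4 + 12*l^3 + 121*l^2 + 80*l + 64)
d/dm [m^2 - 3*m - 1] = 2*m - 3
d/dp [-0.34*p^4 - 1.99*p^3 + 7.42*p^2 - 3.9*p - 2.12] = -1.36*p^3 - 5.97*p^2 + 14.84*p - 3.9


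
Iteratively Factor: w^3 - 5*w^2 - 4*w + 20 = (w + 2)*(w^2 - 7*w + 10) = (w - 2)*(w + 2)*(w - 5)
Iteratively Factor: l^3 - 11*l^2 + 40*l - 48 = (l - 4)*(l^2 - 7*l + 12) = (l - 4)*(l - 3)*(l - 4)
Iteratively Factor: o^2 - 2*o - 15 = (o - 5)*(o + 3)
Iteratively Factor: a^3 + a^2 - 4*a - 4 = (a + 1)*(a^2 - 4) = (a - 2)*(a + 1)*(a + 2)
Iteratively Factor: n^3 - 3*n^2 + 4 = (n + 1)*(n^2 - 4*n + 4) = (n - 2)*(n + 1)*(n - 2)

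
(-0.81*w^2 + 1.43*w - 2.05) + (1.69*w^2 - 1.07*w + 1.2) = 0.88*w^2 + 0.36*w - 0.85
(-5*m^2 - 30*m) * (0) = 0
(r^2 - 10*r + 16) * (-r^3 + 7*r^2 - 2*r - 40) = -r^5 + 17*r^4 - 88*r^3 + 92*r^2 + 368*r - 640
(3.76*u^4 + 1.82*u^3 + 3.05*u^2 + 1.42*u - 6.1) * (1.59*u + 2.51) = 5.9784*u^5 + 12.3314*u^4 + 9.4177*u^3 + 9.9133*u^2 - 6.1348*u - 15.311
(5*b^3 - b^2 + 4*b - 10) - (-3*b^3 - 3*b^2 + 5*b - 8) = 8*b^3 + 2*b^2 - b - 2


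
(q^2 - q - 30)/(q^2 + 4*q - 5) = (q - 6)/(q - 1)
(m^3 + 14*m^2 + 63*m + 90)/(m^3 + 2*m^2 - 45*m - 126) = (m + 5)/(m - 7)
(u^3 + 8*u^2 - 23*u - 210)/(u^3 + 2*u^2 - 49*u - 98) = (u^2 + u - 30)/(u^2 - 5*u - 14)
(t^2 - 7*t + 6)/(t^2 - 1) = (t - 6)/(t + 1)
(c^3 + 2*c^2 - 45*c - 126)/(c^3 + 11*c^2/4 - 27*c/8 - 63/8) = 8*(c^2 - c - 42)/(8*c^2 - 2*c - 21)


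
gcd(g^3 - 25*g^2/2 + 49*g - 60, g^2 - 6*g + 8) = g - 4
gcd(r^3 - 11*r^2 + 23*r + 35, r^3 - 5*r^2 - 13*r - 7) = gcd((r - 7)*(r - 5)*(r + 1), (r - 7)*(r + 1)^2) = r^2 - 6*r - 7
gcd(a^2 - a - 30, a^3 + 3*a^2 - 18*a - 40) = a + 5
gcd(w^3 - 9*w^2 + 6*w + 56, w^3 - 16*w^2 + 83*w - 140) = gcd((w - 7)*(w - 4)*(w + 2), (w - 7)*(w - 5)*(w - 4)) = w^2 - 11*w + 28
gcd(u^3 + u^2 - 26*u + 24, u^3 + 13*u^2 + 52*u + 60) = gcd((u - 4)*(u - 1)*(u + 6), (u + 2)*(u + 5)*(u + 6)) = u + 6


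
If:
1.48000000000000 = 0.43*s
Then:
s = 3.44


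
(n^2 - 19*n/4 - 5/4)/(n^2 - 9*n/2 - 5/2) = (4*n + 1)/(2*(2*n + 1))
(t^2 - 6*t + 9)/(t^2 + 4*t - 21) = (t - 3)/(t + 7)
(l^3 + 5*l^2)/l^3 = (l + 5)/l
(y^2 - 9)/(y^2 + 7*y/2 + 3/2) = 2*(y - 3)/(2*y + 1)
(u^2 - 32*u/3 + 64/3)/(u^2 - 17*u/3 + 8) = (u - 8)/(u - 3)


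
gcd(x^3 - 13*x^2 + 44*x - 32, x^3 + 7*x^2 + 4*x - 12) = x - 1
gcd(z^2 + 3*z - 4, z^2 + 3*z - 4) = z^2 + 3*z - 4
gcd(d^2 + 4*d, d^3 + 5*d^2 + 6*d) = d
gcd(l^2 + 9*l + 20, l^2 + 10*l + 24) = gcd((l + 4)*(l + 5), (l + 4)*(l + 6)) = l + 4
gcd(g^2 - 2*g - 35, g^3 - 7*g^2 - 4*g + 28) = g - 7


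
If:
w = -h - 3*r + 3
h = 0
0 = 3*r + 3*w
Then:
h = 0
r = 3/2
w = -3/2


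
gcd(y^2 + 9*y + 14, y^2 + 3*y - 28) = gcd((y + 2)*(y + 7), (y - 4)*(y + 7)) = y + 7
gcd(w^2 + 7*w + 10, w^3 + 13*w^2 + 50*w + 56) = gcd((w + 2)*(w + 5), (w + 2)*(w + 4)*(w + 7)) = w + 2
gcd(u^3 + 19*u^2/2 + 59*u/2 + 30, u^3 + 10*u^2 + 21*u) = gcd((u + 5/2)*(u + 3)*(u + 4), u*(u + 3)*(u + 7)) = u + 3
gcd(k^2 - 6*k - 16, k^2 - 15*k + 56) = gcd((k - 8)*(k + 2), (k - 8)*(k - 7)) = k - 8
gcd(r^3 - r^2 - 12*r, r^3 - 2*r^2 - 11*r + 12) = r^2 - r - 12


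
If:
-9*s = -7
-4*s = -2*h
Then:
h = 14/9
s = 7/9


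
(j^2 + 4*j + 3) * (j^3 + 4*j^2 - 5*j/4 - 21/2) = j^5 + 8*j^4 + 71*j^3/4 - 7*j^2/2 - 183*j/4 - 63/2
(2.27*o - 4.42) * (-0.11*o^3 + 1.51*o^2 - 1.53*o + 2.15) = -0.2497*o^4 + 3.9139*o^3 - 10.1473*o^2 + 11.6431*o - 9.503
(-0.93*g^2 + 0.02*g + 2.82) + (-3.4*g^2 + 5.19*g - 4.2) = -4.33*g^2 + 5.21*g - 1.38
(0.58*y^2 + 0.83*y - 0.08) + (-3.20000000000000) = 0.58*y^2 + 0.83*y - 3.28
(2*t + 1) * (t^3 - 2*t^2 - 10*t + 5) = 2*t^4 - 3*t^3 - 22*t^2 + 5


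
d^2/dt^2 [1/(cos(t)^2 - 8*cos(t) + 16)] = 2*(-4*cos(t) - cos(2*t) + 2)/(cos(t) - 4)^4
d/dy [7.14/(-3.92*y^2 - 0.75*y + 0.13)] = (55.9776*y + 5.355)/(3.92*y^2 + 0.75*y - 0.13)^2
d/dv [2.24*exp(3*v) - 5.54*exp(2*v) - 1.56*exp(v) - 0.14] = (6.72*exp(2*v) - 11.08*exp(v) - 1.56)*exp(v)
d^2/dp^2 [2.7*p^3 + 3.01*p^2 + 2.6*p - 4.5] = 16.2*p + 6.02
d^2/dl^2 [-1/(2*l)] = -1/l^3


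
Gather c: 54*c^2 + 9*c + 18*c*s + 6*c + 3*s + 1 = 54*c^2 + c*(18*s + 15) + 3*s + 1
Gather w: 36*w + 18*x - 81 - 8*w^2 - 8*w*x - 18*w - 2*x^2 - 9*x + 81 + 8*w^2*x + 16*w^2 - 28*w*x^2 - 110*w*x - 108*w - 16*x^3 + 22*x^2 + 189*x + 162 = w^2*(8*x + 8) + w*(-28*x^2 - 118*x - 90) - 16*x^3 + 20*x^2 + 198*x + 162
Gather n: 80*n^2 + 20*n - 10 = 80*n^2 + 20*n - 10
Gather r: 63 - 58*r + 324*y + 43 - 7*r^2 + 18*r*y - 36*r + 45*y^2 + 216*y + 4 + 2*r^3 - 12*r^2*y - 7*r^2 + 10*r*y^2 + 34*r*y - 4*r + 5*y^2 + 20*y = 2*r^3 + r^2*(-12*y - 14) + r*(10*y^2 + 52*y - 98) + 50*y^2 + 560*y + 110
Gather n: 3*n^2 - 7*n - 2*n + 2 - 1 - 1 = 3*n^2 - 9*n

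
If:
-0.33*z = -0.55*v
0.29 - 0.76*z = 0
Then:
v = 0.23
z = 0.38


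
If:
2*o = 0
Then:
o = 0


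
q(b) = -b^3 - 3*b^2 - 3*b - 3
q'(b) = -3*b^2 - 6*b - 3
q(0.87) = -8.54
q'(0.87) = -10.49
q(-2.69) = 2.83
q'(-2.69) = -8.57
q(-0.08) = -2.78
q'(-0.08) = -2.54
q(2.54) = -46.36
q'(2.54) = -37.59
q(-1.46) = -1.90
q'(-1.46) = -0.63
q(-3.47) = 13.07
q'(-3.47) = -18.30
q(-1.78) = -1.53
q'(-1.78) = -1.83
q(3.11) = -71.43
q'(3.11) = -50.68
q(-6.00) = 123.00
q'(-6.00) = -75.00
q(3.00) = -66.00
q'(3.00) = -48.00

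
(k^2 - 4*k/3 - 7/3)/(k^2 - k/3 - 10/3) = (-3*k^2 + 4*k + 7)/(-3*k^2 + k + 10)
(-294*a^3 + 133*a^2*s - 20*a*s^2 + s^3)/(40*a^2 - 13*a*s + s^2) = (-294*a^3 + 133*a^2*s - 20*a*s^2 + s^3)/(40*a^2 - 13*a*s + s^2)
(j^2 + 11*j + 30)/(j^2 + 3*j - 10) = (j + 6)/(j - 2)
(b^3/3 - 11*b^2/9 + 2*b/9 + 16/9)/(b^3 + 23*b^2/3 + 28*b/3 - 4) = (3*b^3 - 11*b^2 + 2*b + 16)/(3*(3*b^3 + 23*b^2 + 28*b - 12))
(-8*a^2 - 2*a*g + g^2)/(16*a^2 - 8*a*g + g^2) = (-2*a - g)/(4*a - g)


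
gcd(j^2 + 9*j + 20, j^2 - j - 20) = j + 4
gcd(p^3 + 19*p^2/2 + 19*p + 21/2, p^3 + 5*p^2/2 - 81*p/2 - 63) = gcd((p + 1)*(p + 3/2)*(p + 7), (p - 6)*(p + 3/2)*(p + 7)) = p^2 + 17*p/2 + 21/2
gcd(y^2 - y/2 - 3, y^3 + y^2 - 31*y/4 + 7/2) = y - 2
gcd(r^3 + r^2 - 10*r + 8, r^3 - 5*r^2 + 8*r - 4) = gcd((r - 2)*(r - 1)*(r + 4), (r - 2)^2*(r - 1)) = r^2 - 3*r + 2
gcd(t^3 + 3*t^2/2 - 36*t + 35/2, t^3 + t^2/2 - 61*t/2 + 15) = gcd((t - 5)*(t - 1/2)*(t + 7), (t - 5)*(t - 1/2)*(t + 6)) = t^2 - 11*t/2 + 5/2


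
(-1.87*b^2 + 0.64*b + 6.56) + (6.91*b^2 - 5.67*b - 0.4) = 5.04*b^2 - 5.03*b + 6.16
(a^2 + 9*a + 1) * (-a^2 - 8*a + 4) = -a^4 - 17*a^3 - 69*a^2 + 28*a + 4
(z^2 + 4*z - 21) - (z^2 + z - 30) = 3*z + 9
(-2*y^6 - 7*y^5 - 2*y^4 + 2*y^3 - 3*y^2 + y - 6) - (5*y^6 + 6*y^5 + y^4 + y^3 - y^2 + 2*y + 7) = -7*y^6 - 13*y^5 - 3*y^4 + y^3 - 2*y^2 - y - 13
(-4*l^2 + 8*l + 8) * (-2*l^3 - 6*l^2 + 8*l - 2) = 8*l^5 + 8*l^4 - 96*l^3 + 24*l^2 + 48*l - 16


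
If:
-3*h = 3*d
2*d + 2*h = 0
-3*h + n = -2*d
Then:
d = -n/5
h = n/5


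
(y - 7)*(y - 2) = y^2 - 9*y + 14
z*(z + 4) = z^2 + 4*z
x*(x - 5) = x^2 - 5*x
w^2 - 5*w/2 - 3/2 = (w - 3)*(w + 1/2)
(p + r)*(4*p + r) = 4*p^2 + 5*p*r + r^2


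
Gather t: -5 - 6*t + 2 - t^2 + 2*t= -t^2 - 4*t - 3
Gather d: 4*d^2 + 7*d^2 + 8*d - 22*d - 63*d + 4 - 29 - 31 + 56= 11*d^2 - 77*d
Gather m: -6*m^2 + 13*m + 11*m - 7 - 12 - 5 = -6*m^2 + 24*m - 24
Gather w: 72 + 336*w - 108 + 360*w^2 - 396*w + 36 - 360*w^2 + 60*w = 0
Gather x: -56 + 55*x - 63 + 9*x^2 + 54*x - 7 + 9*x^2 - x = 18*x^2 + 108*x - 126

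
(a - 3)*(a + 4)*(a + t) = a^3 + a^2*t + a^2 + a*t - 12*a - 12*t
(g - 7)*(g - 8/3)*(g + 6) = g^3 - 11*g^2/3 - 118*g/3 + 112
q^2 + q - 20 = (q - 4)*(q + 5)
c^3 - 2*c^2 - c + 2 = (c - 2)*(c - 1)*(c + 1)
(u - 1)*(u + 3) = u^2 + 2*u - 3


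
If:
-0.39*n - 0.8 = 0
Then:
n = -2.05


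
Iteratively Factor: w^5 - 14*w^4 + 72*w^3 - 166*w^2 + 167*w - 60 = (w - 5)*(w^4 - 9*w^3 + 27*w^2 - 31*w + 12) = (w - 5)*(w - 1)*(w^3 - 8*w^2 + 19*w - 12) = (w - 5)*(w - 1)^2*(w^2 - 7*w + 12) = (w - 5)*(w - 3)*(w - 1)^2*(w - 4)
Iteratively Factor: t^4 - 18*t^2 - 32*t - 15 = (t + 1)*(t^3 - t^2 - 17*t - 15) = (t + 1)*(t + 3)*(t^2 - 4*t - 5) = (t - 5)*(t + 1)*(t + 3)*(t + 1)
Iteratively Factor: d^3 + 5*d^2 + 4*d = (d)*(d^2 + 5*d + 4) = d*(d + 1)*(d + 4)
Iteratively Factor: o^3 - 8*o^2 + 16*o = (o)*(o^2 - 8*o + 16) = o*(o - 4)*(o - 4)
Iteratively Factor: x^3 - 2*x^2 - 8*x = (x)*(x^2 - 2*x - 8) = x*(x - 4)*(x + 2)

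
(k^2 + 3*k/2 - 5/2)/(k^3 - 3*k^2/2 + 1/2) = (2*k + 5)/(2*k^2 - k - 1)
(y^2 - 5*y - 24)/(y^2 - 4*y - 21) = (y - 8)/(y - 7)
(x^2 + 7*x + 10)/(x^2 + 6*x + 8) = (x + 5)/(x + 4)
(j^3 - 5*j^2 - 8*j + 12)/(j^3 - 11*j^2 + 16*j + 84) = (j - 1)/(j - 7)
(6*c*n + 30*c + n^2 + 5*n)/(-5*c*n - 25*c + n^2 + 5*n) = (-6*c - n)/(5*c - n)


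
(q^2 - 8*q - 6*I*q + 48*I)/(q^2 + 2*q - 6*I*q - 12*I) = (q - 8)/(q + 2)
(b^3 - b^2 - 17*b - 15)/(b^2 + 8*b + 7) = (b^2 - 2*b - 15)/(b + 7)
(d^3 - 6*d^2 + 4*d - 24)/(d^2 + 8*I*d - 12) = (d^2 - 2*d*(3 + I) + 12*I)/(d + 6*I)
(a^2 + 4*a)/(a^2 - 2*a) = (a + 4)/(a - 2)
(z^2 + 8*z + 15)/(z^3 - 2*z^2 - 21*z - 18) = (z + 5)/(z^2 - 5*z - 6)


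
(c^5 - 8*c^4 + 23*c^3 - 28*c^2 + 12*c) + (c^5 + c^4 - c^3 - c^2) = 2*c^5 - 7*c^4 + 22*c^3 - 29*c^2 + 12*c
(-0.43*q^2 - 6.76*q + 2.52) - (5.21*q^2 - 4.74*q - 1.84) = -5.64*q^2 - 2.02*q + 4.36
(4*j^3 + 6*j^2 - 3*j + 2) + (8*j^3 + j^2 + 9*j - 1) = 12*j^3 + 7*j^2 + 6*j + 1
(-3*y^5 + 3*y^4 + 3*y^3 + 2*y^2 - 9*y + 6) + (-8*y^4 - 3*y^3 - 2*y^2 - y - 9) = -3*y^5 - 5*y^4 - 10*y - 3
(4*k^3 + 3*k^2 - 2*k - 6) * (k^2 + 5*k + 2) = 4*k^5 + 23*k^4 + 21*k^3 - 10*k^2 - 34*k - 12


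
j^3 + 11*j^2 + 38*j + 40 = (j + 2)*(j + 4)*(j + 5)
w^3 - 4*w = w*(w - 2)*(w + 2)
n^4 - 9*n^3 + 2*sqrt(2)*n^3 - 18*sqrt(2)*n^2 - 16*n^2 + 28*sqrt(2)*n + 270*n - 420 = (n - 7)*(n - 2)*(n - 3*sqrt(2))*(n + 5*sqrt(2))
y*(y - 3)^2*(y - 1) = y^4 - 7*y^3 + 15*y^2 - 9*y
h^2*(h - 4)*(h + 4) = h^4 - 16*h^2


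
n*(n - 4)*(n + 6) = n^3 + 2*n^2 - 24*n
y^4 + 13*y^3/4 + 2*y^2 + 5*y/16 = y*(y + 1/4)*(y + 1/2)*(y + 5/2)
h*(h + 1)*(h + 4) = h^3 + 5*h^2 + 4*h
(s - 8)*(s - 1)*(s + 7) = s^3 - 2*s^2 - 55*s + 56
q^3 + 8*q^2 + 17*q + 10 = (q + 1)*(q + 2)*(q + 5)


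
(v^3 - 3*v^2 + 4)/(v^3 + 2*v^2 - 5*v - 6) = (v - 2)/(v + 3)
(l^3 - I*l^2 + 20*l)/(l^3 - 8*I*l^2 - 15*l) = (l + 4*I)/(l - 3*I)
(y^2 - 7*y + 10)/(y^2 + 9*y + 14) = (y^2 - 7*y + 10)/(y^2 + 9*y + 14)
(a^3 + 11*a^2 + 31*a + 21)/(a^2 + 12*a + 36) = (a^3 + 11*a^2 + 31*a + 21)/(a^2 + 12*a + 36)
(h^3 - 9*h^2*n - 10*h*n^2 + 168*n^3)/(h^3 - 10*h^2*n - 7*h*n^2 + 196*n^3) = (h - 6*n)/(h - 7*n)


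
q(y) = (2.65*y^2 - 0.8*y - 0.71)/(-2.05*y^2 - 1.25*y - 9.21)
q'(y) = (4.1*y + 1.25)*(2.65*y^2 - 0.8*y - 0.71)/(-2.05*y^2 - 1.25*y - 9.21)^2 + (5.3*y - 0.8)/(-2.05*y^2 - 1.25*y - 9.21)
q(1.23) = -0.17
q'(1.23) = -0.34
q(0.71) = -0.01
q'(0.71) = -0.26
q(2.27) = -0.49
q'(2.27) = -0.27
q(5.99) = -0.99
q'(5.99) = -0.06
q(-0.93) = -0.24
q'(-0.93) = 0.52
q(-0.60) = -0.08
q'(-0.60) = 0.42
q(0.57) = 0.03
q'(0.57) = -0.22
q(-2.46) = -0.93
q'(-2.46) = 0.30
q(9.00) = -1.11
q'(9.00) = -0.02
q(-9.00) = -1.35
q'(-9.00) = 0.00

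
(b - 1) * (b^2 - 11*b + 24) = b^3 - 12*b^2 + 35*b - 24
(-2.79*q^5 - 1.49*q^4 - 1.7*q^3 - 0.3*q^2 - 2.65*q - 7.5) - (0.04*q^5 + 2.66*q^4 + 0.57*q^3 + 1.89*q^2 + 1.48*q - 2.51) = -2.83*q^5 - 4.15*q^4 - 2.27*q^3 - 2.19*q^2 - 4.13*q - 4.99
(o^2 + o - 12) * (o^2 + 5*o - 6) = o^4 + 6*o^3 - 13*o^2 - 66*o + 72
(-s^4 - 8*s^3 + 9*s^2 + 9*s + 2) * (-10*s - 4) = 10*s^5 + 84*s^4 - 58*s^3 - 126*s^2 - 56*s - 8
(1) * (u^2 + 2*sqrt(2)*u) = u^2 + 2*sqrt(2)*u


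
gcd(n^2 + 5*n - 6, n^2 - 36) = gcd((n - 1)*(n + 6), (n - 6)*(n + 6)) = n + 6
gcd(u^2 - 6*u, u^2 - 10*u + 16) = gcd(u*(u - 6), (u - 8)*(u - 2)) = 1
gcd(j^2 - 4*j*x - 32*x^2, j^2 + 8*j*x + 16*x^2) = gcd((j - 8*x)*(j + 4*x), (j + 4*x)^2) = j + 4*x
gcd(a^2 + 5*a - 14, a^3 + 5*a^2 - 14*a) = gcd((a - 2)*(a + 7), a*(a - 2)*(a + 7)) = a^2 + 5*a - 14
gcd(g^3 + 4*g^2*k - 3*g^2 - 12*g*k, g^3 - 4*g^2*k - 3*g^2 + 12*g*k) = g^2 - 3*g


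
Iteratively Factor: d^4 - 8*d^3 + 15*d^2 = (d - 3)*(d^3 - 5*d^2) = d*(d - 3)*(d^2 - 5*d) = d*(d - 5)*(d - 3)*(d)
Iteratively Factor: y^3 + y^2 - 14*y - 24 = (y - 4)*(y^2 + 5*y + 6) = (y - 4)*(y + 3)*(y + 2)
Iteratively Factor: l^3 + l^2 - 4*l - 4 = (l + 1)*(l^2 - 4) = (l + 1)*(l + 2)*(l - 2)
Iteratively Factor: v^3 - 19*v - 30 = (v + 3)*(v^2 - 3*v - 10) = (v - 5)*(v + 3)*(v + 2)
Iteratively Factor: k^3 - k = (k + 1)*(k^2 - k) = k*(k + 1)*(k - 1)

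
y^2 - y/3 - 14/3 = (y - 7/3)*(y + 2)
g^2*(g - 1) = g^3 - g^2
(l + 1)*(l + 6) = l^2 + 7*l + 6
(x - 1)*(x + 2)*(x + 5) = x^3 + 6*x^2 + 3*x - 10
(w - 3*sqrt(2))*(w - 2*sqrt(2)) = w^2 - 5*sqrt(2)*w + 12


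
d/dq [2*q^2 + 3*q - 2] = 4*q + 3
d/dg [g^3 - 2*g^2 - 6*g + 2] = 3*g^2 - 4*g - 6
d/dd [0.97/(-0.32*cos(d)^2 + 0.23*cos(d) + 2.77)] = (0.2231 - 0.6208*cos(d))*sin(d)/(-0.32*cos(d)^2 + 0.23*cos(d) + 2.77)^2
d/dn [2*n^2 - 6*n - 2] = 4*n - 6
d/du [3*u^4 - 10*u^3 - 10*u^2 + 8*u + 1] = 12*u^3 - 30*u^2 - 20*u + 8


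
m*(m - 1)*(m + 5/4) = m^3 + m^2/4 - 5*m/4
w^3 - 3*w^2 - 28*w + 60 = (w - 6)*(w - 2)*(w + 5)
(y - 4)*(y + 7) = y^2 + 3*y - 28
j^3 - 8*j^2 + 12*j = j*(j - 6)*(j - 2)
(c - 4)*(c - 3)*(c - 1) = c^3 - 8*c^2 + 19*c - 12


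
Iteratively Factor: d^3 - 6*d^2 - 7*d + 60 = (d + 3)*(d^2 - 9*d + 20) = (d - 4)*(d + 3)*(d - 5)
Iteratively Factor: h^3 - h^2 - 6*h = (h)*(h^2 - h - 6) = h*(h - 3)*(h + 2)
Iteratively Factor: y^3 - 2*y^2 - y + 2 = (y + 1)*(y^2 - 3*y + 2) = (y - 2)*(y + 1)*(y - 1)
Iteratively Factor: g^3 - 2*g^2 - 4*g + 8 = (g + 2)*(g^2 - 4*g + 4) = (g - 2)*(g + 2)*(g - 2)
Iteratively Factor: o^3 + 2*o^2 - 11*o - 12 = (o + 1)*(o^2 + o - 12) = (o + 1)*(o + 4)*(o - 3)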